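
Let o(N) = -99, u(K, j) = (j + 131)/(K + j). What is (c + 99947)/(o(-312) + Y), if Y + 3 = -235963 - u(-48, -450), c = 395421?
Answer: -246693264/117560689 ≈ -2.0984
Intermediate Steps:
u(K, j) = (131 + j)/(K + j)
Y = -117511387/498 (Y = -3 + (-235963 - (131 - 450)/(-48 - 450)) = -3 + (-235963 - (-319)/(-498)) = -3 + (-235963 - (-1)*(-319)/498) = -3 + (-235963 - 1*319/498) = -3 + (-235963 - 319/498) = -3 - 117509893/498 = -117511387/498 ≈ -2.3597e+5)
(c + 99947)/(o(-312) + Y) = (395421 + 99947)/(-99 - 117511387/498) = 495368/(-117560689/498) = 495368*(-498/117560689) = -246693264/117560689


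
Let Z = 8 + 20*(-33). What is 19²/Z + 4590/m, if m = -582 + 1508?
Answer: 1329197/301876 ≈ 4.4031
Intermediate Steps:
m = 926
Z = -652 (Z = 8 - 660 = -652)
19²/Z + 4590/m = 19²/(-652) + 4590/926 = 361*(-1/652) + 4590*(1/926) = -361/652 + 2295/463 = 1329197/301876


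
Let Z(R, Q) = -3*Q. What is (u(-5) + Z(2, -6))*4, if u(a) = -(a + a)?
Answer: 112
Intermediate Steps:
u(a) = -2*a
(u(-5) + Z(2, -6))*4 = (-2*(-5) - 3*(-6))*4 = (10 + 18)*4 = 28*4 = 112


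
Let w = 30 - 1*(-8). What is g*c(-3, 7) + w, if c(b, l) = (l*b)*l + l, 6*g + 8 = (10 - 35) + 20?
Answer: 1024/3 ≈ 341.33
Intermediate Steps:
g = -13/6 (g = -4/3 + ((10 - 35) + 20)/6 = -4/3 + (-25 + 20)/6 = -4/3 + (⅙)*(-5) = -4/3 - ⅚ = -13/6 ≈ -2.1667)
c(b, l) = l + b*l² (c(b, l) = (b*l)*l + l = b*l² + l = l + b*l²)
w = 38 (w = 30 + 8 = 38)
g*c(-3, 7) + w = -91*(1 - 3*7)/6 + 38 = -91*(1 - 21)/6 + 38 = -91*(-20)/6 + 38 = -13/6*(-140) + 38 = 910/3 + 38 = 1024/3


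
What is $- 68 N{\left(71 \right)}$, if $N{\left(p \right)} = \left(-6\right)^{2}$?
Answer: $-2448$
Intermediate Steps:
$N{\left(p \right)} = 36$
$- 68 N{\left(71 \right)} = \left(-68\right) 36 = -2448$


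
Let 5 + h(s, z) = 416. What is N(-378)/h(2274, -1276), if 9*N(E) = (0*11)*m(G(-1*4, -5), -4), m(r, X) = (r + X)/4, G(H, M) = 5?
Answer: 0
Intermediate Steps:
h(s, z) = 411 (h(s, z) = -5 + 416 = 411)
m(r, X) = X/4 + r/4 (m(r, X) = (X + r)*(1/4) = X/4 + r/4)
N(E) = 0 (N(E) = ((0*11)*((1/4)*(-4) + (1/4)*5))/9 = (0*(-1 + 5/4))/9 = (0*(1/4))/9 = (1/9)*0 = 0)
N(-378)/h(2274, -1276) = 0/411 = 0*(1/411) = 0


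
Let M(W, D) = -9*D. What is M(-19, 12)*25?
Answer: -2700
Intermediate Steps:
M(-19, 12)*25 = -9*12*25 = -108*25 = -2700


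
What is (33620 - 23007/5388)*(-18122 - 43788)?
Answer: -1868872557705/898 ≈ -2.0811e+9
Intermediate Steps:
(33620 - 23007/5388)*(-18122 - 43788) = (33620 - 23007*1/5388)*(-61910) = (33620 - 7669/1796)*(-61910) = (60373851/1796)*(-61910) = -1868872557705/898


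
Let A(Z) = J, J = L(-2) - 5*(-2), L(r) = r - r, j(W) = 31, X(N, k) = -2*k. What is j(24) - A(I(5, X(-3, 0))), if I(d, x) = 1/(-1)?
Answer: 21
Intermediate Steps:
L(r) = 0
J = 10 (J = 0 - 5*(-2) = 0 + 10 = 10)
I(d, x) = -1
A(Z) = 10
j(24) - A(I(5, X(-3, 0))) = 31 - 1*10 = 31 - 10 = 21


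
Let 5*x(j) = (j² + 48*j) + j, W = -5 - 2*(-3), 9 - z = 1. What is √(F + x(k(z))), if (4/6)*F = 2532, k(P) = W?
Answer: 4*√238 ≈ 61.709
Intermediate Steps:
z = 8 (z = 9 - 1*1 = 9 - 1 = 8)
W = 1 (W = -5 + 6 = 1)
k(P) = 1
x(j) = j²/5 + 49*j/5 (x(j) = ((j² + 48*j) + j)/5 = (j² + 49*j)/5 = j²/5 + 49*j/5)
F = 3798 (F = (3/2)*2532 = 3798)
√(F + x(k(z))) = √(3798 + (⅕)*1*(49 + 1)) = √(3798 + (⅕)*1*50) = √(3798 + 10) = √3808 = 4*√238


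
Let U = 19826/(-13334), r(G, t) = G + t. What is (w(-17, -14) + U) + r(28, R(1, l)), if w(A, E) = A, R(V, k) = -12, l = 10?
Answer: -16580/6667 ≈ -2.4869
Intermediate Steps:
U = -9913/6667 (U = 19826*(-1/13334) = -9913/6667 ≈ -1.4869)
(w(-17, -14) + U) + r(28, R(1, l)) = (-17 - 9913/6667) + (28 - 12) = -123252/6667 + 16 = -16580/6667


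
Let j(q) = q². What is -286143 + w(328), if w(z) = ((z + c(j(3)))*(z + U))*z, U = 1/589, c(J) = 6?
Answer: 20996141309/589 ≈ 3.5647e+7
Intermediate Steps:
U = 1/589 ≈ 0.0016978
w(z) = z*(6 + z)*(1/589 + z) (w(z) = ((z + 6)*(z + 1/589))*z = ((6 + z)*(1/589 + z))*z = z*(6 + z)*(1/589 + z))
-286143 + w(328) = -286143 + (1/589)*328*(6 + 589*328² + 3535*328) = -286143 + (1/589)*328*(6 + 589*107584 + 1159480) = -286143 + (1/589)*328*(6 + 63366976 + 1159480) = -286143 + (1/589)*328*64526462 = -286143 + 21164679536/589 = 20996141309/589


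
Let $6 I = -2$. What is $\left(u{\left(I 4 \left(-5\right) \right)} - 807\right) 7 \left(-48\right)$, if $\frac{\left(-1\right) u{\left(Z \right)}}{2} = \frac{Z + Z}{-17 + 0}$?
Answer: $\frac{4600624}{17} \approx 2.7063 \cdot 10^{5}$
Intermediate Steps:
$I = - \frac{1}{3}$ ($I = \frac{1}{6} \left(-2\right) = - \frac{1}{3} \approx -0.33333$)
$u{\left(Z \right)} = \frac{4 Z}{17}$ ($u{\left(Z \right)} = - 2 \frac{Z + Z}{-17 + 0} = - 2 \frac{2 Z}{-17} = - 2 \cdot 2 Z \left(- \frac{1}{17}\right) = - 2 \left(- \frac{2 Z}{17}\right) = \frac{4 Z}{17}$)
$\left(u{\left(I 4 \left(-5\right) \right)} - 807\right) 7 \left(-48\right) = \left(\frac{4 \left(- \frac{1}{3}\right) 4 \left(-5\right)}{17} - 807\right) 7 \left(-48\right) = \left(\frac{4 \left(\left(- \frac{4}{3}\right) \left(-5\right)\right)}{17} - 807\right) \left(-336\right) = \left(\frac{4}{17} \cdot \frac{20}{3} - 807\right) \left(-336\right) = \left(\frac{80}{51} - 807\right) \left(-336\right) = \left(- \frac{41077}{51}\right) \left(-336\right) = \frac{4600624}{17}$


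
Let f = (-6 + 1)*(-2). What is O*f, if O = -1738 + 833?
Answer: -9050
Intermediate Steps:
O = -905
f = 10 (f = -5*(-2) = 10)
O*f = -905*10 = -9050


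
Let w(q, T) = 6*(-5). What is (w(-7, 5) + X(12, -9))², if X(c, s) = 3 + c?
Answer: 225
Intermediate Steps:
w(q, T) = -30
(w(-7, 5) + X(12, -9))² = (-30 + (3 + 12))² = (-30 + 15)² = (-15)² = 225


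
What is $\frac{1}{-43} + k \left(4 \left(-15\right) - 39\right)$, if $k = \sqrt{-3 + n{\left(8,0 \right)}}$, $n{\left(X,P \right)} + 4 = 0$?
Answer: $- \frac{1}{43} - 99 i \sqrt{7} \approx -0.023256 - 261.93 i$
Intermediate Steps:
$n{\left(X,P \right)} = -4$ ($n{\left(X,P \right)} = -4 + 0 = -4$)
$k = i \sqrt{7}$ ($k = \sqrt{-3 - 4} = \sqrt{-7} = i \sqrt{7} \approx 2.6458 i$)
$\frac{1}{-43} + k \left(4 \left(-15\right) - 39\right) = \frac{1}{-43} + i \sqrt{7} \left(4 \left(-15\right) - 39\right) = - \frac{1}{43} + i \sqrt{7} \left(-60 - 39\right) = - \frac{1}{43} + i \sqrt{7} \left(-99\right) = - \frac{1}{43} - 99 i \sqrt{7}$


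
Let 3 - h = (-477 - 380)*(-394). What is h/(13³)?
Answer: -337655/2197 ≈ -153.69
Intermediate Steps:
h = -337655 (h = 3 - (-477 - 380)*(-394) = 3 - (-857)*(-394) = 3 - 1*337658 = 3 - 337658 = -337655)
h/(13³) = -337655/(13³) = -337655/2197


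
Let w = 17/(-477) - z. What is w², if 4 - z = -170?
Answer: 6891490225/227529 ≈ 30288.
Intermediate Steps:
z = 174 (z = 4 - 1*(-170) = 4 + 170 = 174)
w = -83015/477 (w = 17/(-477) - 1*174 = 17*(-1/477) - 174 = -17/477 - 174 = -83015/477 ≈ -174.04)
w² = (-83015/477)² = 6891490225/227529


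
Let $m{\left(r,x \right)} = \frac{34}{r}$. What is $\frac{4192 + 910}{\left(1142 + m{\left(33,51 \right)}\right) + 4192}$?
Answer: $\frac{84183}{88028} \approx 0.95632$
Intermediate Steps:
$\frac{4192 + 910}{\left(1142 + m{\left(33,51 \right)}\right) + 4192} = \frac{4192 + 910}{\left(1142 + \frac{34}{33}\right) + 4192} = \frac{5102}{\left(1142 + 34 \cdot \frac{1}{33}\right) + 4192} = \frac{5102}{\left(1142 + \frac{34}{33}\right) + 4192} = \frac{5102}{\frac{37720}{33} + 4192} = \frac{5102}{\frac{176056}{33}} = 5102 \cdot \frac{33}{176056} = \frac{84183}{88028}$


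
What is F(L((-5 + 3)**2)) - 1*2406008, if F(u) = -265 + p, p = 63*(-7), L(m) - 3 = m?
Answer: -2406714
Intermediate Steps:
L(m) = 3 + m
p = -441
F(u) = -706 (F(u) = -265 - 441 = -706)
F(L((-5 + 3)**2)) - 1*2406008 = -706 - 1*2406008 = -706 - 2406008 = -2406714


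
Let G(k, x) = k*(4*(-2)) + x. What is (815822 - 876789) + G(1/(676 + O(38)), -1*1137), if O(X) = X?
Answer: -22171132/357 ≈ -62104.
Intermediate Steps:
G(k, x) = x - 8*k (G(k, x) = k*(-8) + x = -8*k + x = x - 8*k)
(815822 - 876789) + G(1/(676 + O(38)), -1*1137) = (815822 - 876789) + (-1*1137 - 8/(676 + 38)) = -60967 + (-1137 - 8/714) = -60967 + (-1137 - 8*1/714) = -60967 + (-1137 - 4/357) = -60967 - 405913/357 = -22171132/357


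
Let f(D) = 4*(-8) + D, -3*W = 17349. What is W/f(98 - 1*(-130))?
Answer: -5783/196 ≈ -29.505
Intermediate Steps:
W = -5783 (W = -⅓*17349 = -5783)
f(D) = -32 + D
W/f(98 - 1*(-130)) = -5783/(-32 + (98 - 1*(-130))) = -5783/(-32 + (98 + 130)) = -5783/(-32 + 228) = -5783/196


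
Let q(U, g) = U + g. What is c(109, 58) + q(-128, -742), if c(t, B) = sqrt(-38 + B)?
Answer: -870 + 2*sqrt(5) ≈ -865.53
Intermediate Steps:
c(109, 58) + q(-128, -742) = sqrt(-38 + 58) + (-128 - 742) = sqrt(20) - 870 = 2*sqrt(5) - 870 = -870 + 2*sqrt(5)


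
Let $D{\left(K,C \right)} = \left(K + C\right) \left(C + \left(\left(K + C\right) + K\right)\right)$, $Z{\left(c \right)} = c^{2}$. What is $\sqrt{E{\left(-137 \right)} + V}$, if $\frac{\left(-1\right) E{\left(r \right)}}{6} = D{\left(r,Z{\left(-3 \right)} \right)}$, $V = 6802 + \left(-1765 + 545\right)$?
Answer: $i \sqrt{191026} \approx 437.07 i$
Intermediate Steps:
$V = 5582$ ($V = 6802 - 1220 = 5582$)
$D{\left(K,C \right)} = \left(C + K\right) \left(2 C + 2 K\right)$ ($D{\left(K,C \right)} = \left(C + K\right) \left(C + \left(\left(C + K\right) + K\right)\right) = \left(C + K\right) \left(C + \left(C + 2 K\right)\right) = \left(C + K\right) \left(2 C + 2 K\right)$)
$E{\left(r \right)} = -972 - 216 r - 12 r^{2}$ ($E{\left(r \right)} = - 6 \left(2 \left(\left(-3\right)^{2}\right)^{2} + 2 r^{2} + 4 \left(-3\right)^{2} r\right) = - 6 \left(2 \cdot 9^{2} + 2 r^{2} + 4 \cdot 9 r\right) = - 6 \left(2 \cdot 81 + 2 r^{2} + 36 r\right) = - 6 \left(162 + 2 r^{2} + 36 r\right) = -972 - 216 r - 12 r^{2}$)
$\sqrt{E{\left(-137 \right)} + V} = \sqrt{\left(-972 - -29592 - 12 \left(-137\right)^{2}\right) + 5582} = \sqrt{\left(-972 + 29592 - 225228\right) + 5582} = \sqrt{-196608 + 5582} = \sqrt{-191026} = i \sqrt{191026}$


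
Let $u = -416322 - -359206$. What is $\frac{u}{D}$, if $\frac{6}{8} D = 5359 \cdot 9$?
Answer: $- \frac{14279}{16077} \approx -0.88816$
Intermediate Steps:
$D = 64308$ ($D = \frac{4 \cdot 5359 \cdot 9}{3} = \frac{4}{3} \cdot 48231 = 64308$)
$u = -57116$ ($u = -416322 + 359206 = -57116$)
$\frac{u}{D} = - \frac{57116}{64308} = \left(-57116\right) \frac{1}{64308} = - \frac{14279}{16077}$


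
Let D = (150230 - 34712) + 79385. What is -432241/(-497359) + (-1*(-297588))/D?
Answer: 232253137715/96936761177 ≈ 2.3959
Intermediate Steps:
D = 194903 (D = 115518 + 79385 = 194903)
-432241/(-497359) + (-1*(-297588))/D = -432241/(-497359) - 1*(-297588)/194903 = -432241*(-1/497359) + 297588*(1/194903) = 432241/497359 + 297588/194903 = 232253137715/96936761177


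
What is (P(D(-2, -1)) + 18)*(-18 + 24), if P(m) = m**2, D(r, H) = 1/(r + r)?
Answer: 867/8 ≈ 108.38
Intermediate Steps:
D(r, H) = 1/(2*r)
(P(D(-2, -1)) + 18)*(-18 + 24) = (((1/2)/(-2))**2 + 18)*(-18 + 24) = (((1/2)*(-1/2))**2 + 18)*6 = ((-1/4)**2 + 18)*6 = (1/16 + 18)*6 = (289/16)*6 = 867/8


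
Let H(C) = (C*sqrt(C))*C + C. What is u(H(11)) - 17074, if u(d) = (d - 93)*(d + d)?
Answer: 303224 - 17182*sqrt(11) ≈ 2.4624e+5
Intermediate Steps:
H(C) = C + C**(5/2) (H(C) = C**(3/2)*C + C = C**(5/2) + C = C + C**(5/2))
u(d) = 2*d*(-93 + d) (u(d) = (-93 + d)*(2*d) = 2*d*(-93 + d))
u(H(11)) - 17074 = 2*(11 + 11**(5/2))*(-93 + (11 + 11**(5/2))) - 17074 = 2*(11 + 121*sqrt(11))*(-93 + (11 + 121*sqrt(11))) - 17074 = 2*(11 + 121*sqrt(11))*(-82 + 121*sqrt(11)) - 17074 = 2*(-82 + 121*sqrt(11))*(11 + 121*sqrt(11)) - 17074 = -17074 + 2*(-82 + 121*sqrt(11))*(11 + 121*sqrt(11))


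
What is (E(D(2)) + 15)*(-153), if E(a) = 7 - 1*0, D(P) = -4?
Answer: -3366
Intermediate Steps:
E(a) = 7 (E(a) = 7 + 0 = 7)
(E(D(2)) + 15)*(-153) = (7 + 15)*(-153) = 22*(-153) = -3366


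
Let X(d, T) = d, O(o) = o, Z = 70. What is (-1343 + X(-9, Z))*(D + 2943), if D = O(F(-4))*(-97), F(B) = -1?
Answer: -4110080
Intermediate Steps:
D = 97 (D = -1*(-97) = 97)
(-1343 + X(-9, Z))*(D + 2943) = (-1343 - 9)*(97 + 2943) = -1352*3040 = -4110080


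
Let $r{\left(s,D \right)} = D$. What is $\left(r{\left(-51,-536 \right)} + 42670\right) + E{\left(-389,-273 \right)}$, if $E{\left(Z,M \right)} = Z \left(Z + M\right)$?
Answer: $299652$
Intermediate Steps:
$E{\left(Z,M \right)} = Z \left(M + Z\right)$
$\left(r{\left(-51,-536 \right)} + 42670\right) + E{\left(-389,-273 \right)} = \left(-536 + 42670\right) - 389 \left(-273 - 389\right) = 42134 - -257518 = 42134 + 257518 = 299652$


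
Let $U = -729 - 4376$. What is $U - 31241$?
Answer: $-36346$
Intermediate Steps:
$U = -5105$ ($U = -729 - 4376 = -5105$)
$U - 31241 = -5105 - 31241 = -36346$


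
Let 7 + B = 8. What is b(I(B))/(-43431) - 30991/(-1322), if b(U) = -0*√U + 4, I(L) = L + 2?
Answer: 1345964833/57415782 ≈ 23.442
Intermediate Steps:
B = 1 (B = -7 + 8 = 1)
I(L) = 2 + L
b(U) = 4 (b(U) = -3*0 + 4 = 0 + 4 = 4)
b(I(B))/(-43431) - 30991/(-1322) = 4/(-43431) - 30991/(-1322) = 4*(-1/43431) - 30991*(-1/1322) = -4/43431 + 30991/1322 = 1345964833/57415782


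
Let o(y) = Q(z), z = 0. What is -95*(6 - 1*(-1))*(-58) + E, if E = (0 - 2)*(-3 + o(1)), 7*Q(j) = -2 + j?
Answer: 270036/7 ≈ 38577.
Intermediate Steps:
Q(j) = -2/7 + j/7 (Q(j) = (-2 + j)/7 = -2/7 + j/7)
o(y) = -2/7 (o(y) = -2/7 + (1/7)*0 = -2/7 + 0 = -2/7)
E = 46/7 (E = (0 - 2)*(-3 - 2/7) = -2*(-23/7) = 46/7 ≈ 6.5714)
-95*(6 - 1*(-1))*(-58) + E = -95*(6 - 1*(-1))*(-58) + 46/7 = -95*(6 + 1)*(-58) + 46/7 = -665*(-58) + 46/7 = -95*(-406) + 46/7 = 38570 + 46/7 = 270036/7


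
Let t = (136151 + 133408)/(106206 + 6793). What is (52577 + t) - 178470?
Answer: -14225513548/112999 ≈ -1.2589e+5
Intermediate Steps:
t = 269559/112999 ≈ 2.3855
(52577 + t) - 178470 = (52577 + 269559/112999) - 178470 = 5941417982/112999 - 178470 = -14225513548/112999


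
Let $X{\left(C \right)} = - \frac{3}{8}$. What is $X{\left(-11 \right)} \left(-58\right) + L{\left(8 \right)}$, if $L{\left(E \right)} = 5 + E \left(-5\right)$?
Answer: $- \frac{53}{4} \approx -13.25$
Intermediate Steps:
$X{\left(C \right)} = - \frac{3}{8}$ ($X{\left(C \right)} = \left(-3\right) \frac{1}{8} = - \frac{3}{8}$)
$L{\left(E \right)} = 5 - 5 E$
$X{\left(-11 \right)} \left(-58\right) + L{\left(8 \right)} = \left(- \frac{3}{8}\right) \left(-58\right) + \left(5 - 40\right) = \frac{87}{4} + \left(5 - 40\right) = \frac{87}{4} - 35 = - \frac{53}{4}$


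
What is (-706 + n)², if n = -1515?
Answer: 4932841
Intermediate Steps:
(-706 + n)² = (-706 - 1515)² = (-2221)² = 4932841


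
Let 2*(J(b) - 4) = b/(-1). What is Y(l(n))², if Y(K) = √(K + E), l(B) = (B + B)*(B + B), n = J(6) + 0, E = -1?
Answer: 3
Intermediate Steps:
J(b) = 4 - b/2 (J(b) = 4 + (b/(-1))/2 = 4 + (b*(-1))/2 = 4 + (-b)/2 = 4 - b/2)
n = 1 (n = (4 - ½*6) + 0 = (4 - 3) + 0 = 1 + 0 = 1)
l(B) = 4*B² (l(B) = (2*B)*(2*B) = 4*B²)
Y(K) = √(-1 + K) (Y(K) = √(K - 1) = √(-1 + K))
Y(l(n))² = (√(-1 + 4*1²))² = (√(-1 + 4*1))² = (√(-1 + 4))² = (√3)² = 3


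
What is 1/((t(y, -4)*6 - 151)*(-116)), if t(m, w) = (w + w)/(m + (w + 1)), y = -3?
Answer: 1/16588 ≈ 6.0285e-5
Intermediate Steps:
t(m, w) = 2*w/(1 + m + w) (t(m, w) = (2*w)/(m + (1 + w)) = (2*w)/(1 + m + w) = 2*w/(1 + m + w))
1/((t(y, -4)*6 - 151)*(-116)) = 1/(((2*(-4)/(1 - 3 - 4))*6 - 151)*(-116)) = 1/(((2*(-4)/(-6))*6 - 151)*(-116)) = 1/(((2*(-4)*(-⅙))*6 - 151)*(-116)) = 1/(((4/3)*6 - 151)*(-116)) = 1/((8 - 151)*(-116)) = 1/(-143*(-116)) = 1/16588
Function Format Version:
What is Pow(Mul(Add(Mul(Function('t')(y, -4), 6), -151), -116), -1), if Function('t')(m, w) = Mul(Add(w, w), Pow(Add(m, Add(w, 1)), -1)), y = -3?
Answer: Rational(1, 16588) ≈ 6.0285e-5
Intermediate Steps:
Function('t')(m, w) = Mul(2, w, Pow(Add(1, m, w), -1)) (Function('t')(m, w) = Mul(Mul(2, w), Pow(Add(m, Add(1, w)), -1)) = Mul(Mul(2, w), Pow(Add(1, m, w), -1)) = Mul(2, w, Pow(Add(1, m, w), -1)))
Pow(Mul(Add(Mul(Function('t')(y, -4), 6), -151), -116), -1) = Pow(Mul(Add(Mul(Mul(2, -4, Pow(Add(1, -3, -4), -1)), 6), -151), -116), -1) = Pow(Mul(Add(Mul(Mul(2, -4, Pow(-6, -1)), 6), -151), -116), -1) = Pow(Mul(Add(Mul(Mul(2, -4, Rational(-1, 6)), 6), -151), -116), -1) = Pow(Mul(Add(Mul(Rational(4, 3), 6), -151), -116), -1) = Pow(Mul(Add(8, -151), -116), -1) = Pow(Mul(-143, -116), -1) = Pow(16588, -1) = Rational(1, 16588)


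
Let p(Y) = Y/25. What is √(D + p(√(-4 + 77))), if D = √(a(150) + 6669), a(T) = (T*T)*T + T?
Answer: √(√73 + 25*√3381819)/5 ≈ 42.887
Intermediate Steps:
a(T) = T + T³ (a(T) = T²*T + T = T³ + T = T + T³)
p(Y) = Y/25 (p(Y) = Y*(1/25) = Y/25)
D = √3381819 (D = √((150 + 150³) + 6669) = √((150 + 3375000) + 6669) = √(3375150 + 6669) = √3381819 ≈ 1839.0)
√(D + p(√(-4 + 77))) = √(√3381819 + √(-4 + 77)/25) = √(√3381819 + √73/25)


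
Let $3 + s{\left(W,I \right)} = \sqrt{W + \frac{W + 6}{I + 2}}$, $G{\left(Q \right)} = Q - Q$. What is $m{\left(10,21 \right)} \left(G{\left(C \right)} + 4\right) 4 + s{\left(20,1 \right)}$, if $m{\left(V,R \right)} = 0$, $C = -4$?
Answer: $-3 + \frac{\sqrt{258}}{3} \approx 2.3541$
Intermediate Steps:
$G{\left(Q \right)} = 0$
$s{\left(W,I \right)} = -3 + \sqrt{W + \frac{6 + W}{2 + I}}$ ($s{\left(W,I \right)} = -3 + \sqrt{W + \frac{W + 6}{I + 2}} = -3 + \sqrt{W + \frac{6 + W}{2 + I}}$)
$m{\left(10,21 \right)} \left(G{\left(C \right)} + 4\right) 4 + s{\left(20,1 \right)} = 0 \left(0 + 4\right) 4 - \left(3 - \sqrt{\frac{6 + 20 + 20 \left(2 + 1\right)}{2 + 1}}\right) = 0 \cdot 4 \cdot 4 - \left(3 - \sqrt{\frac{6 + 20 + 20 \cdot 3}{3}}\right) = 0 \cdot 16 - \left(3 - \sqrt{\frac{6 + 20 + 60}{3}}\right) = 0 - \left(3 - \sqrt{\frac{1}{3} \cdot 86}\right) = 0 - \left(3 - \sqrt{\frac{86}{3}}\right) = 0 - \left(3 - \frac{\sqrt{258}}{3}\right) = -3 + \frac{\sqrt{258}}{3}$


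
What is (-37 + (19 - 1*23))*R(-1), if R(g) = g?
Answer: 41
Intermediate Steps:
(-37 + (19 - 1*23))*R(-1) = (-37 + (19 - 1*23))*(-1) = (-37 + (19 - 23))*(-1) = (-37 - 4)*(-1) = -41*(-1) = 41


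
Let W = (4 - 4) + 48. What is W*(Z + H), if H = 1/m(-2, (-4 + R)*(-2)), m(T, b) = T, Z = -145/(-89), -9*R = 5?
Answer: 4824/89 ≈ 54.202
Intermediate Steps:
R = -5/9 (R = -1/9*5 = -5/9 ≈ -0.55556)
Z = 145/89 (Z = -145*(-1/89) = 145/89 ≈ 1.6292)
W = 48 (W = 0 + 48 = 48)
H = -1/2 (H = 1/(-2) = -1/2 ≈ -0.50000)
W*(Z + H) = 48*(145/89 - 1/2) = 48*(201/178) = 4824/89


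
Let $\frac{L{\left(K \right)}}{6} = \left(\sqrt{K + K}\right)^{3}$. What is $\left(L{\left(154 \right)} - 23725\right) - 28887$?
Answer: $-52612 + 3696 \sqrt{77} \approx -20180.0$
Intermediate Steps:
$L{\left(K \right)} = 12 \sqrt{2} K^{\frac{3}{2}}$ ($L{\left(K \right)} = 6 \left(\sqrt{K + K}\right)^{3} = 6 \left(\sqrt{2 K}\right)^{3} = 6 \left(\sqrt{2} \sqrt{K}\right)^{3} = 6 \cdot 2 \sqrt{2} K^{\frac{3}{2}} = 12 \sqrt{2} K^{\frac{3}{2}}$)
$\left(L{\left(154 \right)} - 23725\right) - 28887 = \left(12 \sqrt{2} \cdot 154^{\frac{3}{2}} - 23725\right) - 28887 = \left(12 \sqrt{2} \cdot 154 \sqrt{154} - 23725\right) - 28887 = \left(3696 \sqrt{77} - 23725\right) - 28887 = \left(-23725 + 3696 \sqrt{77}\right) - 28887 = -52612 + 3696 \sqrt{77}$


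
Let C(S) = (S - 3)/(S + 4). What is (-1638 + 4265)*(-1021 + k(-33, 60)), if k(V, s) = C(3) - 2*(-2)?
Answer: -2671659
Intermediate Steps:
C(S) = (-3 + S)/(4 + S)
k(V, s) = 4 (k(V, s) = (-3 + 3)/(4 + 3) - 2*(-2) = 0/7 + 4 = (⅐)*0 + 4 = 0 + 4 = 4)
(-1638 + 4265)*(-1021 + k(-33, 60)) = (-1638 + 4265)*(-1021 + 4) = 2627*(-1017) = -2671659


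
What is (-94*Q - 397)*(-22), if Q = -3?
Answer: 2530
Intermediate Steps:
(-94*Q - 397)*(-22) = (-94*(-3) - 397)*(-22) = (282 - 397)*(-22) = -115*(-22) = 2530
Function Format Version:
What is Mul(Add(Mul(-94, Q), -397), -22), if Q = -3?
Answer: 2530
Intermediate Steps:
Mul(Add(Mul(-94, Q), -397), -22) = Mul(Add(Mul(-94, -3), -397), -22) = Mul(Add(282, -397), -22) = Mul(-115, -22) = 2530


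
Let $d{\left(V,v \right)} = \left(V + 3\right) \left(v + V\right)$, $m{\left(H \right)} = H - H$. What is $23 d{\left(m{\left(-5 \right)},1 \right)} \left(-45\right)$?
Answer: $-3105$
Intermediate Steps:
$m{\left(H \right)} = 0$
$d{\left(V,v \right)} = \left(3 + V\right) \left(V + v\right)$
$23 d{\left(m{\left(-5 \right)},1 \right)} \left(-45\right) = 23 \left(0^{2} + 3 \cdot 0 + 3 \cdot 1 + 0 \cdot 1\right) \left(-45\right) = 23 \left(0 + 0 + 3 + 0\right) \left(-45\right) = 23 \cdot 3 \left(-45\right) = 69 \left(-45\right) = -3105$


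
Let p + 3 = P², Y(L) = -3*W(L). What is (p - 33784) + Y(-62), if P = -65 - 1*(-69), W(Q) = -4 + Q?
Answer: -33573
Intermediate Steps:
Y(L) = 12 - 3*L (Y(L) = -3*(-4 + L) = 12 - 3*L)
P = 4 (P = -65 + 69 = 4)
p = 13 (p = -3 + 4² = -3 + 16 = 13)
(p - 33784) + Y(-62) = (13 - 33784) + (12 - 3*(-62)) = -33771 + (12 + 186) = -33771 + 198 = -33573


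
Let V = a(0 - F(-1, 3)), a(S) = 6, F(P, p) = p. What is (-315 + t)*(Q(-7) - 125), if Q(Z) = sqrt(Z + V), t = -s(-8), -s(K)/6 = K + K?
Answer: 51375 - 411*I ≈ 51375.0 - 411.0*I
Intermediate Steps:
s(K) = -12*K (s(K) = -6*(K + K) = -12*K)
V = 6
t = -96 (t = -(-12)*(-8) = -1*96 = -96)
Q(Z) = sqrt(6 + Z) (Q(Z) = sqrt(Z + 6) = sqrt(6 + Z))
(-315 + t)*(Q(-7) - 125) = (-315 - 96)*(sqrt(6 - 7) - 125) = -411*(sqrt(-1) - 125) = -411*(I - 125) = -411*(-125 + I) = 51375 - 411*I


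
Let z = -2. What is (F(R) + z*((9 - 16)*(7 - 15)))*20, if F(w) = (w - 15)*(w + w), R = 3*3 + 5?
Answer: -2800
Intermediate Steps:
R = 14 (R = 9 + 5 = 14)
F(w) = 2*w*(-15 + w) (F(w) = (-15 + w)*(2*w) = 2*w*(-15 + w))
(F(R) + z*((9 - 16)*(7 - 15)))*20 = (2*14*(-15 + 14) - 2*(9 - 16)*(7 - 15))*20 = (2*14*(-1) - (-14)*(-8))*20 = (-28 - 2*56)*20 = (-28 - 112)*20 = -140*20 = -2800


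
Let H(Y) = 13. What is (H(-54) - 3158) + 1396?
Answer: -1749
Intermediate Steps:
(H(-54) - 3158) + 1396 = (13 - 3158) + 1396 = -3145 + 1396 = -1749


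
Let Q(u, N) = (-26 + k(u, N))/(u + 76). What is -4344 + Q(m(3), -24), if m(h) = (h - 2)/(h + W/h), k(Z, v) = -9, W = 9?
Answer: -1985418/457 ≈ -4344.5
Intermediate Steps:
m(h) = (-2 + h)/(h + 9/h) (m(h) = (h - 2)/(h + 9/h) = (-2 + h)/(h + 9/h))
Q(u, N) = -35/(76 + u) (Q(u, N) = (-26 - 9)/(u + 76) = -35/(76 + u))
-4344 + Q(m(3), -24) = -4344 - 35/(76 + 3*(-2 + 3)/(9 + 3²)) = -4344 - 35/(76 + 3*1/(9 + 9)) = -4344 - 35/(76 + 3*1/18) = -4344 - 35/(76 + 3*(1/18)*1) = -4344 - 35/(76 + ⅙) = -4344 - 35/457/6 = -4344 - 35*6/457 = -4344 - 210/457 = -1985418/457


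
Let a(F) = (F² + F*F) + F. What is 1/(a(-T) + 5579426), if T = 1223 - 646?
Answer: 1/6244707 ≈ 1.6014e-7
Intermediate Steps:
T = 577
a(F) = F + 2*F² (a(F) = (F² + F²) + F = 2*F² + F = F + 2*F²)
1/(a(-T) + 5579426) = 1/((-1*577)*(1 + 2*(-1*577)) + 5579426) = 1/(-577*(1 + 2*(-577)) + 5579426) = 1/(-577*(1 - 1154) + 5579426) = 1/(-577*(-1153) + 5579426) = 1/(665281 + 5579426) = 1/6244707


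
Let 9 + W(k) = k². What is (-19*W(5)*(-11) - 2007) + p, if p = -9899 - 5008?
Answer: -13570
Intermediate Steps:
W(k) = -9 + k²
p = -14907
(-19*W(5)*(-11) - 2007) + p = (-19*(-9 + 5²)*(-11) - 2007) - 14907 = (-19*(-9 + 25)*(-11) - 2007) - 14907 = (-19*16*(-11) - 2007) - 14907 = (-304*(-11) - 2007) - 14907 = (3344 - 2007) - 14907 = 1337 - 14907 = -13570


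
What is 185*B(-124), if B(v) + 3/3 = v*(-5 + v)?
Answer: 2959075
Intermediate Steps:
B(v) = -1 + v*(-5 + v)
185*B(-124) = 185*(-1 + (-124)² - 5*(-124)) = 185*(-1 + 15376 + 620) = 185*15995 = 2959075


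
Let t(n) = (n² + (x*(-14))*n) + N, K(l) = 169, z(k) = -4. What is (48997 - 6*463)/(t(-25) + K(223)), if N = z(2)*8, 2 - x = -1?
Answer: 46219/1812 ≈ 25.507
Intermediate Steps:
x = 3 (x = 2 - 1*(-1) = 2 + 1 = 3)
N = -32 (N = -4*8 = -32)
t(n) = -32 + n² - 42*n (t(n) = (n² + (3*(-14))*n) - 32 = (n² - 42*n) - 32 = -32 + n² - 42*n)
(48997 - 6*463)/(t(-25) + K(223)) = (48997 - 6*463)/((-32 + (-25)² - 42*(-25)) + 169) = (48997 - 2778)/((-32 + 625 + 1050) + 169) = 46219/(1643 + 169) = 46219/1812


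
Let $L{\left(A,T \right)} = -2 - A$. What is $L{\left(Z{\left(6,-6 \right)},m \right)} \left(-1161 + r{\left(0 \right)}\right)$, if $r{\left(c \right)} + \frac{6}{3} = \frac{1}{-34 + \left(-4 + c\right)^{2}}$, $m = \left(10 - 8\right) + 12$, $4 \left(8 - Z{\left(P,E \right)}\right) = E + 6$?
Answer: $\frac{104675}{9} \approx 11631.0$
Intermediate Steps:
$Z{\left(P,E \right)} = \frac{13}{2} - \frac{E}{4}$ ($Z{\left(P,E \right)} = 8 - \frac{E + 6}{4} = 8 - \frac{6 + E}{4} = 8 - \left(\frac{3}{2} + \frac{E}{4}\right) = \frac{13}{2} - \frac{E}{4}$)
$m = 14$ ($m = 2 + 12 = 14$)
$r{\left(c \right)} = -2 + \frac{1}{-34 + \left(-4 + c\right)^{2}}$
$L{\left(Z{\left(6,-6 \right)},m \right)} \left(-1161 + r{\left(0 \right)}\right) = \left(-2 - \left(\frac{13}{2} - - \frac{3}{2}\right)\right) \left(-1161 + \frac{69 - 2 \left(-4 + 0\right)^{2}}{-34 + \left(-4 + 0\right)^{2}}\right) = \left(-2 - \left(\frac{13}{2} + \frac{3}{2}\right)\right) \left(-1161 + \frac{69 - 2 \left(-4\right)^{2}}{-34 + \left(-4\right)^{2}}\right) = \left(-2 - 8\right) \left(-1161 + \frac{69 - 32}{-34 + 16}\right) = \left(-2 - 8\right) \left(-1161 + \frac{69 - 32}{-18}\right) = - 10 \left(-1161 - \frac{37}{18}\right) = \left(-10\right) \left(- \frac{20935}{18}\right) = \frac{104675}{9}$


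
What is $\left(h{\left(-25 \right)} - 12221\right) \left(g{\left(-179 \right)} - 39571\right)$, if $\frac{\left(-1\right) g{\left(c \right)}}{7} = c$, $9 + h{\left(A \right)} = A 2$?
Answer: $470545040$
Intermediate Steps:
$h{\left(A \right)} = -9 + 2 A$ ($h{\left(A \right)} = -9 + A 2 = -9 + 2 A$)
$g{\left(c \right)} = - 7 c$
$\left(h{\left(-25 \right)} - 12221\right) \left(g{\left(-179 \right)} - 39571\right) = \left(\left(-9 + 2 \left(-25\right)\right) - 12221\right) \left(\left(-7\right) \left(-179\right) - 39571\right) = \left(\left(-9 - 50\right) - 12221\right) \left(1253 - 39571\right) = \left(-59 - 12221\right) \left(-38318\right) = \left(-12280\right) \left(-38318\right) = 470545040$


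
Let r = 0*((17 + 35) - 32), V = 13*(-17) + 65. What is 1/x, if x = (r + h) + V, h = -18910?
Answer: -1/19066 ≈ -5.2449e-5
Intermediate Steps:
V = -156 (V = -221 + 65 = -156)
r = 0 (r = 0*(52 - 32) = 0*20 = 0)
x = -19066 (x = (0 - 18910) - 156 = -18910 - 156 = -19066)
1/x = 1/(-19066) = -1/19066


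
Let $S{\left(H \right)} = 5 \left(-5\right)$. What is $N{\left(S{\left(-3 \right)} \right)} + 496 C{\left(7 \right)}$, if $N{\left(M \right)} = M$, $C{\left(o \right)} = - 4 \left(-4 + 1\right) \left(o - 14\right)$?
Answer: $-41689$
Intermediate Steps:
$S{\left(H \right)} = -25$
$C{\left(o \right)} = -168 + 12 o$ ($C{\left(o \right)} = \left(-4\right) \left(-3\right) \left(-14 + o\right) = 12 \left(-14 + o\right) = -168 + 12 o$)
$N{\left(S{\left(-3 \right)} \right)} + 496 C{\left(7 \right)} = -25 + 496 \left(-168 + 12 \cdot 7\right) = -25 + 496 \left(-168 + 84\right) = -25 + 496 \left(-84\right) = -25 - 41664 = -41689$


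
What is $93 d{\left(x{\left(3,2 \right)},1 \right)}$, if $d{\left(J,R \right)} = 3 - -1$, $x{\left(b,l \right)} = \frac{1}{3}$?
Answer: $372$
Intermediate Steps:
$x{\left(b,l \right)} = \frac{1}{3}$
$d{\left(J,R \right)} = 4$ ($d{\left(J,R \right)} = 3 + 1 = 4$)
$93 d{\left(x{\left(3,2 \right)},1 \right)} = 93 \cdot 4 = 372$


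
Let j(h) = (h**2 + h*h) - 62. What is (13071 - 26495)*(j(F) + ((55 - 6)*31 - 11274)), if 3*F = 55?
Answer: 1104835472/9 ≈ 1.2276e+8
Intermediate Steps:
F = 55/3 (F = (1/3)*55 = 55/3 ≈ 18.333)
j(h) = -62 + 2*h**2 (j(h) = (h**2 + h**2) - 62 = 2*h**2 - 62 = -62 + 2*h**2)
(13071 - 26495)*(j(F) + ((55 - 6)*31 - 11274)) = (13071 - 26495)*((-62 + 2*(55/3)**2) + ((55 - 6)*31 - 11274)) = -13424*((-62 + 2*(3025/9)) + (49*31 - 11274)) = -13424*((-62 + 6050/9) + (1519 - 11274)) = -13424*(5492/9 - 9755) = -13424*(-82303/9) = 1104835472/9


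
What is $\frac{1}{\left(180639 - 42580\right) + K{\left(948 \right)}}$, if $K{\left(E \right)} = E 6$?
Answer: $\frac{1}{143747} \approx 6.9567 \cdot 10^{-6}$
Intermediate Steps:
$K{\left(E \right)} = 6 E$
$\frac{1}{\left(180639 - 42580\right) + K{\left(948 \right)}} = \frac{1}{\left(180639 - 42580\right) + 6 \cdot 948} = \frac{1}{\left(180639 - 42580\right) + 5688} = \frac{1}{138059 + 5688} = \frac{1}{143747}$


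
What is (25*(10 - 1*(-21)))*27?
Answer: 20925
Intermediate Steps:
(25*(10 - 1*(-21)))*27 = (25*(10 + 21))*27 = (25*31)*27 = 775*27 = 20925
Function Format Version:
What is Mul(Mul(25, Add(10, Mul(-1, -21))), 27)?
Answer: 20925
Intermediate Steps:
Mul(Mul(25, Add(10, Mul(-1, -21))), 27) = Mul(Mul(25, Add(10, 21)), 27) = Mul(Mul(25, 31), 27) = Mul(775, 27) = 20925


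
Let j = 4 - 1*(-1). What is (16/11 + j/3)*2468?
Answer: 254204/33 ≈ 7703.1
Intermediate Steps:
j = 5 (j = 4 + 1 = 5)
(16/11 + j/3)*2468 = (16/11 + 5/3)*2468 = (103/33)*2468 = 254204/33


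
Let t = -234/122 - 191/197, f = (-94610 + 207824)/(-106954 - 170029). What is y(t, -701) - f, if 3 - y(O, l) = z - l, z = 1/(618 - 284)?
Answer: -64536064263/92512322 ≈ -697.59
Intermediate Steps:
f = -113214/276983 (f = 113214/(-276983) = 113214*(-1/276983) = -113214/276983 ≈ -0.40874)
z = 1/334 ≈ 0.0029940
t = -34700/12017 (t = -234*1/122 - 191*1/197 = -117/61 - 191/197 = -34700/12017 ≈ -2.8876)
y(O, l) = 1001/334 + l (y(O, l) = 3 - (1/334 - l) = 3 + (-1/334 + l) = 1001/334 + l)
y(t, -701) - f = (1001/334 - 701) - 1*(-113214/276983) = -233133/334 + 113214/276983 = -64536064263/92512322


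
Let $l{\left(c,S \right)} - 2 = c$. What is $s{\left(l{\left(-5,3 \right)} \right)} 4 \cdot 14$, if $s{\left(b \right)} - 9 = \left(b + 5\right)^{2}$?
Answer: $728$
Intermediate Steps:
$l{\left(c,S \right)} = 2 + c$
$s{\left(b \right)} = 9 + \left(5 + b\right)^{2}$ ($s{\left(b \right)} = 9 + \left(b + 5\right)^{2} = 9 + \left(5 + b\right)^{2}$)
$s{\left(l{\left(-5,3 \right)} \right)} 4 \cdot 14 = \left(9 + \left(5 + \left(2 - 5\right)\right)^{2}\right) 4 \cdot 14 = \left(9 + \left(5 - 3\right)^{2}\right) 56 = \left(9 + 2^{2}\right) 56 = \left(9 + 4\right) 56 = 13 \cdot 56 = 728$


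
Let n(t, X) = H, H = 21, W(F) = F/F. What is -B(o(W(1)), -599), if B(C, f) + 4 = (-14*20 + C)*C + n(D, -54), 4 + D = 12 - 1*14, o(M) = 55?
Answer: 12358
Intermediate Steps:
W(F) = 1
D = -6 (D = -4 + (12 - 1*14) = -4 + (12 - 14) = -4 - 2 = -6)
n(t, X) = 21
B(C, f) = 17 + C*(-280 + C) (B(C, f) = -4 + ((-14*20 + C)*C + 21) = -4 + ((-280 + C)*C + 21) = -4 + (C*(-280 + C) + 21) = -4 + (21 + C*(-280 + C)) = 17 + C*(-280 + C))
-B(o(W(1)), -599) = -(17 + 55² - 280*55) = -(17 + 3025 - 15400) = -1*(-12358) = 12358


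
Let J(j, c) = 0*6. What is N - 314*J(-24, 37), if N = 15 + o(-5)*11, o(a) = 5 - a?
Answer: 125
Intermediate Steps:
J(j, c) = 0
N = 125 (N = 15 + (5 - 1*(-5))*11 = 15 + (5 + 5)*11 = 15 + 10*11 = 15 + 110 = 125)
N - 314*J(-24, 37) = 125 - 314*0 = 125 + 0 = 125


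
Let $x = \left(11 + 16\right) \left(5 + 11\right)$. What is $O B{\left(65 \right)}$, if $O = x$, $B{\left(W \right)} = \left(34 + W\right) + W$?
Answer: $70848$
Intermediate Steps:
$B{\left(W \right)} = 34 + 2 W$
$x = 432$ ($x = 27 \cdot 16 = 432$)
$O = 432$
$O B{\left(65 \right)} = 432 \left(34 + 2 \cdot 65\right) = 432 \left(34 + 130\right) = 432 \cdot 164 = 70848$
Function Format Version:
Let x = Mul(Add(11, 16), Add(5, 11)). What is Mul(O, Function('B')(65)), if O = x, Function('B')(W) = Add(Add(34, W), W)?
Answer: 70848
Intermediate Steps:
Function('B')(W) = Add(34, Mul(2, W))
x = 432 (x = Mul(27, 16) = 432)
O = 432
Mul(O, Function('B')(65)) = Mul(432, Add(34, Mul(2, 65))) = Mul(432, Add(34, 130)) = Mul(432, 164) = 70848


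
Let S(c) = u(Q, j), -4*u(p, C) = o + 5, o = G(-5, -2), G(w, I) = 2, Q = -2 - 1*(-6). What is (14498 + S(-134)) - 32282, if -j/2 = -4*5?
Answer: -71143/4 ≈ -17786.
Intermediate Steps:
Q = 4 (Q = -2 + 6 = 4)
o = 2
j = 40 (j = -(-8)*5 = -2*(-20) = 40)
u(p, C) = -7/4 (u(p, C) = -(2 + 5)/4 = -¼*7 = -7/4)
S(c) = -7/4
(14498 + S(-134)) - 32282 = (14498 - 7/4) - 32282 = 57985/4 - 32282 = -71143/4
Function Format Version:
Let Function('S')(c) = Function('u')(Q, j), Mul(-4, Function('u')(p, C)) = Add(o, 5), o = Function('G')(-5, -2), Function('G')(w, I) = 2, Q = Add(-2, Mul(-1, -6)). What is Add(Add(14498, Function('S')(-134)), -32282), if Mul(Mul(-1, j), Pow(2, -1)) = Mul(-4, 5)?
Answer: Rational(-71143, 4) ≈ -17786.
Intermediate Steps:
Q = 4 (Q = Add(-2, 6) = 4)
o = 2
j = 40 (j = Mul(-2, Mul(-4, 5)) = Mul(-2, -20) = 40)
Function('u')(p, C) = Rational(-7, 4) (Function('u')(p, C) = Mul(Rational(-1, 4), Add(2, 5)) = Mul(Rational(-1, 4), 7) = Rational(-7, 4))
Function('S')(c) = Rational(-7, 4)
Add(Add(14498, Function('S')(-134)), -32282) = Add(Add(14498, Rational(-7, 4)), -32282) = Add(Rational(57985, 4), -32282) = Rational(-71143, 4)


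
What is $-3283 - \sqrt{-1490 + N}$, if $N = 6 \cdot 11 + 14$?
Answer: $-3283 - i \sqrt{1410} \approx -3283.0 - 37.55 i$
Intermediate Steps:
$N = 80$ ($N = 66 + 14 = 80$)
$-3283 - \sqrt{-1490 + N} = -3283 - \sqrt{-1490 + 80} = -3283 - \sqrt{-1410} = -3283 - i \sqrt{1410}$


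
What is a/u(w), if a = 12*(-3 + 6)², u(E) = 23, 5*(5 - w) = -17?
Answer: 108/23 ≈ 4.6956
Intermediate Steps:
w = 42/5 (w = 5 - ⅕*(-17) = 5 + 17/5 = 42/5 ≈ 8.4000)
a = 108 (a = 12*3² = 12*9 = 108)
a/u(w) = 108/23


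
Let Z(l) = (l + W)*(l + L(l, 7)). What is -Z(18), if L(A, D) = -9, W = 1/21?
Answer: -1137/7 ≈ -162.43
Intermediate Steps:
W = 1/21 ≈ 0.047619
Z(l) = (-9 + l)*(1/21 + l) (Z(l) = (l + 1/21)*(l - 9) = (1/21 + l)*(-9 + l) = (-9 + l)*(1/21 + l))
-Z(18) = -(-3/7 + 18**2 - 188/21*18) = -(-3/7 + 324 - 1128/7) = -1*1137/7 = -1137/7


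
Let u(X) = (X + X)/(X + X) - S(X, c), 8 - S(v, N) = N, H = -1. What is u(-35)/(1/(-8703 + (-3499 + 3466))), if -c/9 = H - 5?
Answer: -410592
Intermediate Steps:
c = 54 (c = -9*(-1 - 5) = -9*(-6) = 54)
S(v, N) = 8 - N
u(X) = 47 (u(X) = (X + X)/(X + X) - (8 - 1*54) = (2*X)/((2*X)) - (8 - 54) = (2*X)*(1/(2*X)) - 1*(-46) = 1 + 46 = 47)
u(-35)/(1/(-8703 + (-3499 + 3466))) = 47/(1/(-8703 + (-3499 + 3466))) = 47/(1/(-8703 - 33)) = 47/(1/(-8736)) = 47/(-1/8736) = 47*(-8736) = -410592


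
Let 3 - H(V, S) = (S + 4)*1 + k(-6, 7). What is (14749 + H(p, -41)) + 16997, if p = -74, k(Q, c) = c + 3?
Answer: 31776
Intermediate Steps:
k(Q, c) = 3 + c
H(V, S) = -11 - S (H(V, S) = 3 - ((S + 4)*1 + (3 + 7)) = 3 - ((4 + S)*1 + 10) = 3 - ((4 + S) + 10) = 3 - (14 + S) = 3 + (-14 - S) = -11 - S)
(14749 + H(p, -41)) + 16997 = (14749 + (-11 - 1*(-41))) + 16997 = (14749 + (-11 + 41)) + 16997 = (14749 + 30) + 16997 = 14779 + 16997 = 31776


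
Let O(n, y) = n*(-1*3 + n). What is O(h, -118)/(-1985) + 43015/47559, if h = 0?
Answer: 43015/47559 ≈ 0.90446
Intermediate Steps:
O(n, y) = n*(-3 + n)
O(h, -118)/(-1985) + 43015/47559 = (0*(-3 + 0))/(-1985) + 43015/47559 = (0*(-3))*(-1/1985) + 43015*(1/47559) = 0*(-1/1985) + 43015/47559 = 0 + 43015/47559 = 43015/47559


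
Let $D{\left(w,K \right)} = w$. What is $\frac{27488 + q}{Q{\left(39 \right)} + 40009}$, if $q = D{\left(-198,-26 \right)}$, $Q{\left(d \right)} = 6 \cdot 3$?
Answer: $\frac{27290}{40027} \approx 0.68179$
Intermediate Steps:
$Q{\left(d \right)} = 18$
$q = -198$
$\frac{27488 + q}{Q{\left(39 \right)} + 40009} = \frac{27488 - 198}{18 + 40009} = \frac{27290}{40027}$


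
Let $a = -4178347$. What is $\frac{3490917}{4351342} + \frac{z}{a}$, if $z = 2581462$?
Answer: $\frac{176496765905}{956916673246} \approx 0.18444$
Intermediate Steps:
$\frac{3490917}{4351342} + \frac{z}{a} = \frac{3490917}{4351342} + \frac{2581462}{-4178347} = 3490917 \cdot \frac{1}{4351342} + 2581462 \left(- \frac{1}{4178347}\right) = \frac{3490917}{4351342} - \frac{2581462}{4178347} = \frac{176496765905}{956916673246}$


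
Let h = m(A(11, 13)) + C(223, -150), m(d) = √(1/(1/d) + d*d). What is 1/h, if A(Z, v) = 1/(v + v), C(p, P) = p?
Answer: 150748/33616777 - 78*√3/33616777 ≈ 0.0044803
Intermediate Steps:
A(Z, v) = 1/(2*v)
m(d) = √(d + d²)
h = 223 + 3*√3/26 (h = √(((½)/13)*(1 + (½)/13)) + 223 = √(((½)*(1/13))*(1 + (½)*(1/13))) + 223 = √((1 + 1/26)/26) + 223 = √((1/26)*(27/26)) + 223 = √(27/676) + 223 = 3*√3/26 + 223 = 223 + 3*√3/26 ≈ 223.20)
1/h = 1/(223 + 3*√3/26)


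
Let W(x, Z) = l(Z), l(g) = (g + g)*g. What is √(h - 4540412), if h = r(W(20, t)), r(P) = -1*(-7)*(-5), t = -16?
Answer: I*√4540447 ≈ 2130.8*I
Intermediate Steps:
l(g) = 2*g² (l(g) = (2*g)*g = 2*g²)
W(x, Z) = 2*Z²
r(P) = -35 (r(P) = 7*(-5) = -35)
h = -35
√(h - 4540412) = √(-35 - 4540412) = √(-4540447) = I*√4540447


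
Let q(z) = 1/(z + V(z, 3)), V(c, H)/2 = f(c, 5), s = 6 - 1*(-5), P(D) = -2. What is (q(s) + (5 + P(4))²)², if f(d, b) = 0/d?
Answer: 10000/121 ≈ 82.645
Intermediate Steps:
f(d, b) = 0
s = 11 (s = 6 + 5 = 11)
V(c, H) = 0 (V(c, H) = 2*0 = 0)
q(z) = 1/z (q(z) = 1/(z + 0) = 1/z)
(q(s) + (5 + P(4))²)² = (1/11 + (5 - 2)²)² = (1/11 + 3²)² = (1/11 + 9)² = (100/11)² = 10000/121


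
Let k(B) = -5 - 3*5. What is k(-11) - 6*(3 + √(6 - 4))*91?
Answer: -1658 - 546*√2 ≈ -2430.2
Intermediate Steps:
k(B) = -20 (k(B) = -5 - 15 = -20)
k(-11) - 6*(3 + √(6 - 4))*91 = -20 - 6*(3 + √(6 - 4))*91 = -20 - 6*(3 + √2)*91 = -20 + (-18 - 6*√2)*91 = -20 + (-1638 - 546*√2) = -1658 - 546*√2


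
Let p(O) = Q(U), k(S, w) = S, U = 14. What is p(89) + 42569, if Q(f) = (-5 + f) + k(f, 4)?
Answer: 42592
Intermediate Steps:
Q(f) = -5 + 2*f (Q(f) = (-5 + f) + f = -5 + 2*f)
p(O) = 23 (p(O) = -5 + 2*14 = -5 + 28 = 23)
p(89) + 42569 = 23 + 42569 = 42592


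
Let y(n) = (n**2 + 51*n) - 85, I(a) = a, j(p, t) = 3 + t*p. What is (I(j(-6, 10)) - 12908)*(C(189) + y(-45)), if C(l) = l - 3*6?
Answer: 2385560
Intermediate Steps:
j(p, t) = 3 + p*t
C(l) = -18 + l (C(l) = l - 18 = -18 + l)
y(n) = -85 + n**2 + 51*n
(I(j(-6, 10)) - 12908)*(C(189) + y(-45)) = ((3 - 6*10) - 12908)*((-18 + 189) + (-85 + (-45)**2 + 51*(-45))) = ((3 - 60) - 12908)*(171 + (-85 + 2025 - 2295)) = (-57 - 12908)*(171 - 355) = -12965*(-184) = 2385560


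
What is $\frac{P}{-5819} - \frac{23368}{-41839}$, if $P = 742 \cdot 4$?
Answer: $\frac{11800240}{243461141} \approx 0.048469$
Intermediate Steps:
$P = 2968$
$\frac{P}{-5819} - \frac{23368}{-41839} = \frac{2968}{-5819} - \frac{23368}{-41839} = 2968 \left(- \frac{1}{5819}\right) - - \frac{23368}{41839} = - \frac{2968}{5819} + \frac{23368}{41839} = \frac{11800240}{243461141}$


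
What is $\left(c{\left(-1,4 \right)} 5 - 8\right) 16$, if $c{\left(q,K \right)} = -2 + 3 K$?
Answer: $672$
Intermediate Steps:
$\left(c{\left(-1,4 \right)} 5 - 8\right) 16 = \left(\left(-2 + 3 \cdot 4\right) 5 - 8\right) 16 = \left(\left(-2 + 12\right) 5 - 8\right) 16 = \left(10 \cdot 5 - 8\right) 16 = \left(50 - 8\right) 16 = 42 \cdot 16 = 672$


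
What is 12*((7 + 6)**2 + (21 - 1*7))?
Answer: 2196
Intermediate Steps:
12*((7 + 6)**2 + (21 - 1*7)) = 12*(13**2 + (21 - 7)) = 12*(169 + 14) = 12*183 = 2196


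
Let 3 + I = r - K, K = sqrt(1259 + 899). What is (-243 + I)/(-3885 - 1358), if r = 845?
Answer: -599/5243 + sqrt(2158)/5243 ≈ -0.10539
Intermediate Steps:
K = sqrt(2158) ≈ 46.454
I = 842 - sqrt(2158) (I = -3 + (845 - sqrt(2158)) = 842 - sqrt(2158) ≈ 795.55)
(-243 + I)/(-3885 - 1358) = (-243 + (842 - sqrt(2158)))/(-3885 - 1358) = (599 - sqrt(2158))/(-5243) = (599 - sqrt(2158))*(-1/5243) = -599/5243 + sqrt(2158)/5243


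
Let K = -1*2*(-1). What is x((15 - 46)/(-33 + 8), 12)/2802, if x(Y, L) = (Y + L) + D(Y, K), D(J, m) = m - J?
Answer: 7/1401 ≈ 0.0049964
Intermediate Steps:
K = 2 (K = -2*(-1) = 2)
x(Y, L) = 2 + L (x(Y, L) = (Y + L) + (2 - Y) = (L + Y) + (2 - Y) = 2 + L)
x((15 - 46)/(-33 + 8), 12)/2802 = (2 + 12)/2802 = 14*(1/2802) = 7/1401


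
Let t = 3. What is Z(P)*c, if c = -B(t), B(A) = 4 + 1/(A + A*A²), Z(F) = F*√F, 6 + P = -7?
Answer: 1573*I*√13/30 ≈ 189.05*I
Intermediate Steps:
P = -13 (P = -6 - 7 = -13)
Z(F) = F^(3/2)
B(A) = 4 + 1/(A + A³)
c = -121/30 (c = -(1 + 4*3 + 4*3³)/(3 + 3³) = -(1 + 12 + 4*27)/(3 + 27) = -(1 + 12 + 108)/30 = -121/30 ≈ -4.0333)
Z(P)*c = (-13)^(3/2)*(-121/30) = -13*I*√13*(-121/30) = 1573*I*√13/30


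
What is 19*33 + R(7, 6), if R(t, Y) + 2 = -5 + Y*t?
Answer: 662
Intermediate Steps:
R(t, Y) = -7 + Y*t (R(t, Y) = -2 + (-5 + Y*t) = -7 + Y*t)
19*33 + R(7, 6) = 19*33 + (-7 + 6*7) = 627 + (-7 + 42) = 627 + 35 = 662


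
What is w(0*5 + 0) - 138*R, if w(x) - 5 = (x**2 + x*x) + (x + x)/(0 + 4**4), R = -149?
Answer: 20567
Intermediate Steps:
w(x) = 5 + 2*x**2 + x/128 (w(x) = 5 + ((x**2 + x*x) + (x + x)/(0 + 4**4)) = 5 + ((x**2 + x**2) + (2*x)/(0 + 256)) = 5 + (2*x**2 + (2*x)/256) = 5 + (2*x**2 + (2*x)*(1/256)) = 5 + (2*x**2 + x/128) = 5 + 2*x**2 + x/128)
w(0*5 + 0) - 138*R = (5 + 2*(0*5 + 0)**2 + (0*5 + 0)/128) - 138*(-149) = (5 + 2*(0 + 0)**2 + (0 + 0)/128) + 20562 = (5 + 2*0**2 + (1/128)*0) + 20562 = (5 + 2*0 + 0) + 20562 = (5 + 0 + 0) + 20562 = 5 + 20562 = 20567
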